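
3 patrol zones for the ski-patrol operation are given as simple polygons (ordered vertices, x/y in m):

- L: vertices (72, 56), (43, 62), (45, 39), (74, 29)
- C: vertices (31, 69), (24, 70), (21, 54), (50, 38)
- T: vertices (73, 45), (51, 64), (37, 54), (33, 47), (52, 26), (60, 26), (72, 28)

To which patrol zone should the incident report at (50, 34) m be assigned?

T

Cast a ray rightward from (50, 34). For each polygon, the edges (by vertex number in listed order) whose endpoints lie on opposite sides of y = 34, where each meets that height, and whether that is right or left of the point:
L: 3–4 at x≈59.5 (right), 4–1 at x≈73.6 (right) → 2 crossings.
C: no edge straddles that height → 0 crossings.
T: 4–5 at x≈44.8 (left), 7–1 at x≈72.4 (right) → 1 crossing.
Only T has an odd count, so the point is inside T.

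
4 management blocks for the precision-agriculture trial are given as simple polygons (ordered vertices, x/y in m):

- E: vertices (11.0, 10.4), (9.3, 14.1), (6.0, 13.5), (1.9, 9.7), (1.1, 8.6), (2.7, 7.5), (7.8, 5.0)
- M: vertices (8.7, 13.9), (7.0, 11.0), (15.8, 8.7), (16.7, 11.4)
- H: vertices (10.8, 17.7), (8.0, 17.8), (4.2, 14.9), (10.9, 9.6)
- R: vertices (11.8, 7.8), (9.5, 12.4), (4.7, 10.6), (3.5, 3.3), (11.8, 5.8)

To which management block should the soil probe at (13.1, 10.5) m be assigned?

M

Cast a ray rightward from (13.1, 10.5). For each polygon, the edges (by vertex number in listed order) whose endpoints lie on opposite sides of y = 10.5, where each meets that height, and whether that is right or left of the point:
E: 1–2 at x≈10.95 (left), 3–4 at x≈2.76 (left) → 0 crossings.
M: 2–3 at x≈8.91 (left), 3–4 at x≈16.40 (right) → 1 crossing.
H: 3–4 at x≈9.76 (left), 4–1 at x≈10.89 (left) → 0 crossings.
R: 1–2 at x≈10.45 (left), 3–4 at x≈4.68 (left) → 0 crossings.
Only M has an odd count, so the point is inside M.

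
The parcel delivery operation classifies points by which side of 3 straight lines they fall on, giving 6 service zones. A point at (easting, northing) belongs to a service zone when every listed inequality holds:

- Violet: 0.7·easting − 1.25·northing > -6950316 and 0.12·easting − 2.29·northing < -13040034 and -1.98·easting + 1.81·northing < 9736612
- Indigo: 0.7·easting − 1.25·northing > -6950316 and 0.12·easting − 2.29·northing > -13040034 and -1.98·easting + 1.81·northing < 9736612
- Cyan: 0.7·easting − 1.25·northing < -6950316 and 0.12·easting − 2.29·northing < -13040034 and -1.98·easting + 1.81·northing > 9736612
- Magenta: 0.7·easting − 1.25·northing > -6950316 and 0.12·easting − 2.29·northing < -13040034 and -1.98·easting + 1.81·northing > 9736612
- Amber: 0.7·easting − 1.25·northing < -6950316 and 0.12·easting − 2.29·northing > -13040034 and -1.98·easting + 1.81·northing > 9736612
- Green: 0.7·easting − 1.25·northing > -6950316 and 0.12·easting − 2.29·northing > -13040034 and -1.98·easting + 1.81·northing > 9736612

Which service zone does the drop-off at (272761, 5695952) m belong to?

Green

0.7·272761 − 1.25·5695952 = -6929007.300, which is > -6950316
0.12·272761 − 2.29·5695952 = -13010998.760, which is > -13040034
-1.98·272761 + 1.81·5695952 = 9769606.340, which is > 9736612
This sign pattern matches Green.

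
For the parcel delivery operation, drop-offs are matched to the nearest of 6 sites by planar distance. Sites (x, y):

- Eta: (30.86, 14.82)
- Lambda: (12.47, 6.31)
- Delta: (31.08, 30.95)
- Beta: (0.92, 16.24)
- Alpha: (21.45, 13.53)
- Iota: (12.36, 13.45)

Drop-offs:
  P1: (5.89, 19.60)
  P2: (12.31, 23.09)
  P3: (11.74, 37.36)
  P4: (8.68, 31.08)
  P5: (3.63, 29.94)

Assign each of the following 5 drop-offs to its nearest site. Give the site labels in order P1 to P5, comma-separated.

Beta, Iota, Delta, Beta, Beta

P1 → Beta (d²=35.99)
P2 → Iota (d²=92.93)
P3 → Delta (d²=415.12)
P4 → Beta (d²=280.44)
P5 → Beta (d²=195.03)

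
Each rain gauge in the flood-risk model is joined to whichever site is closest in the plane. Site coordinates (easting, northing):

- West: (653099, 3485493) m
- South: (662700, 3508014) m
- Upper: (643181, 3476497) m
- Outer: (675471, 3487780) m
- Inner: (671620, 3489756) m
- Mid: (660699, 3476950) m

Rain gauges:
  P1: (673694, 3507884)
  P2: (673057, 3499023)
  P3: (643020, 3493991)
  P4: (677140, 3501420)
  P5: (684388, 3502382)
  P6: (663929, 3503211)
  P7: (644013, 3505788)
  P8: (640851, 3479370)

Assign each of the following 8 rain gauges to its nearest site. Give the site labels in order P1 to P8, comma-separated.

South, Inner, West, Inner, Outer, South, South, Upper

P1 → South (d²=120884936.00)
P2 → Inner (d²=87942258.00)
P3 → West (d²=173802245.00)
P4 → Inner (d²=166519296.00)
P5 → Outer (d²=292731293.00)
P6 → South (d²=24579250.00)
P7 → South (d²=354159045.00)
P8 → Upper (d²=13683029.00)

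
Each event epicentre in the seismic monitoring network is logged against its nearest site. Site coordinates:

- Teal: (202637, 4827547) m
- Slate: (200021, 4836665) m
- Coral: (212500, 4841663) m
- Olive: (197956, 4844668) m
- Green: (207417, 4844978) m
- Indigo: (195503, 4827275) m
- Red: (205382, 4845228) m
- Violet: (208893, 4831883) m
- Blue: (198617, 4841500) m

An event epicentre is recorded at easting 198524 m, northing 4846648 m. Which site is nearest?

Squared distances to each site:
Teal: 381764970.000; Slate: 101901298.000; Coral: 220178801.000; Olive: 4243024.000; Green: 81874349.000; Indigo: 384439570.000; Red: 49048564.000; Violet: 325521386.000; Blue: 26510553.000.
Minimum at Olive.

Olive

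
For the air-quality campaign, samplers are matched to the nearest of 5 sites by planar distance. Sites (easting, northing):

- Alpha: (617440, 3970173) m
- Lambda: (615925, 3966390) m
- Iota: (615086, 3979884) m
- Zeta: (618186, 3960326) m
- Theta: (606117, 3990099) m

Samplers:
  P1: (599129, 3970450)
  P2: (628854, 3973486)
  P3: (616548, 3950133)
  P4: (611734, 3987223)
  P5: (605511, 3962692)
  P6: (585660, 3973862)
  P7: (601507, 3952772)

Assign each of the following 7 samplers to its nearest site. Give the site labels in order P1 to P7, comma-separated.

P1 → Lambda (d²=298589216.00)
P2 → Alpha (d²=141255365.00)
P3 → Zeta (d²=106580293.00)
P4 → Theta (d²=39822065.00)
P5 → Lambda (d²=122126600.00)
P6 → Theta (d²=682129018.00)
P7 → Zeta (d²=335251957.00)

Lambda, Alpha, Zeta, Theta, Lambda, Theta, Zeta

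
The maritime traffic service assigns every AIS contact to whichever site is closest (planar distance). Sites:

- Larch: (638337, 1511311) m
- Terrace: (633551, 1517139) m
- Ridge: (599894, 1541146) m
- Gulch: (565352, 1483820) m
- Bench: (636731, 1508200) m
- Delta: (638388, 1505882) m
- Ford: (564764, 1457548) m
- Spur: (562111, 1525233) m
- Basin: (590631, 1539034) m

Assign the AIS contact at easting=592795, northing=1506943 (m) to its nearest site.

Basin

Squared distances to each site:
Larch: 2093153188.000; Terrace: 1765009952.000; Ridge: 1220241010.000; Gulch: 1287791378.000; Bench: 1931952145.000; Delta: 2079847370.000; Ford: 3225602986.000; Spur: 1276031956.000; Basin: 1034515177.000.
Minimum at Basin.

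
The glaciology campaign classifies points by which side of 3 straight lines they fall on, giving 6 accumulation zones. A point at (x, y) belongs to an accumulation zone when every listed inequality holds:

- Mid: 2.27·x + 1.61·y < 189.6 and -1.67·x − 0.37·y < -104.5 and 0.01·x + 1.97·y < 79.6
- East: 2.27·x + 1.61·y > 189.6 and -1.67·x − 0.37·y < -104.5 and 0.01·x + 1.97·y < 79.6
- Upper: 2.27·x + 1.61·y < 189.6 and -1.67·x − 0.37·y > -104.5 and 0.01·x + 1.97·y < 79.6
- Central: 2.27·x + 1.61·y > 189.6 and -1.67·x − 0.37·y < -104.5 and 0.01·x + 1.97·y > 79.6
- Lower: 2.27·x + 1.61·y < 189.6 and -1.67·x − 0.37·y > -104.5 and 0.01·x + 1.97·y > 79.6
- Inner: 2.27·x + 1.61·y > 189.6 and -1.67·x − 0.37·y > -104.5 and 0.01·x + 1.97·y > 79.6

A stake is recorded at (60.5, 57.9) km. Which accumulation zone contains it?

Central

2.27·60.5 + 1.61·57.9 = 230.554, which is > 189.6
-1.67·60.5 − 0.37·57.9 = -122.458, which is < -104.5
0.01·60.5 + 1.97·57.9 = 114.668, which is > 79.6
This sign pattern matches Central.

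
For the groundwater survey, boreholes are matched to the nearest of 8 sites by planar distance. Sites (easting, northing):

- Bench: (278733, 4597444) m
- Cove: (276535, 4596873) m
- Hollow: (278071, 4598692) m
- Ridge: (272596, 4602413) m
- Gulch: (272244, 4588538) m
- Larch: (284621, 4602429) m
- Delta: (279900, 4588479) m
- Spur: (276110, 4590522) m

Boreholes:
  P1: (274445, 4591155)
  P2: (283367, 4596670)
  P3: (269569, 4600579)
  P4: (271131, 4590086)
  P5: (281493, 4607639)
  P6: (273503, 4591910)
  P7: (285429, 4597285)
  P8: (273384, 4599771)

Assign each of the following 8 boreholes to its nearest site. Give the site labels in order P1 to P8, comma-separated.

P1 → Spur (d²=3172914.00)
P2 → Bench (d²=22073032.00)
P3 → Ridge (d²=12526285.00)
P4 → Gulch (d²=3635073.00)
P5 → Larch (d²=36928484.00)
P6 → Spur (d²=8722993.00)
P7 → Larch (d²=27113600.00)
P8 → Ridge (d²=7601108.00)

Spur, Bench, Ridge, Gulch, Larch, Spur, Larch, Ridge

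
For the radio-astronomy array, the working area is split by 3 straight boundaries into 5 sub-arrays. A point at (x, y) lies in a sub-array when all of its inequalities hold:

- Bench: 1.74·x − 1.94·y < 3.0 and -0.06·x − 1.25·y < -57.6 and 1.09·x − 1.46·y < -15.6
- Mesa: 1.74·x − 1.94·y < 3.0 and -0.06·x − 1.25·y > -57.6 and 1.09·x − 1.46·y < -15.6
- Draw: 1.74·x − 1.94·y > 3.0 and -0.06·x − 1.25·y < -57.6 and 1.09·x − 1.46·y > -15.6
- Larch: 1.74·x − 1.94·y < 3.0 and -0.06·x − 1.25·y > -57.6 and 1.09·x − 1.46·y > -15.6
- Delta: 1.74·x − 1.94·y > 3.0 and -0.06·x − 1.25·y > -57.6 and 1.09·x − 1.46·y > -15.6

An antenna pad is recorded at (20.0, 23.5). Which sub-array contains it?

Larch

1.74·20.0 − 1.94·23.5 = -10.790, which is < 3.0
-0.06·20.0 − 1.25·23.5 = -30.575, which is > -57.6
1.09·20.0 − 1.46·23.5 = -12.510, which is > -15.6
This sign pattern matches Larch.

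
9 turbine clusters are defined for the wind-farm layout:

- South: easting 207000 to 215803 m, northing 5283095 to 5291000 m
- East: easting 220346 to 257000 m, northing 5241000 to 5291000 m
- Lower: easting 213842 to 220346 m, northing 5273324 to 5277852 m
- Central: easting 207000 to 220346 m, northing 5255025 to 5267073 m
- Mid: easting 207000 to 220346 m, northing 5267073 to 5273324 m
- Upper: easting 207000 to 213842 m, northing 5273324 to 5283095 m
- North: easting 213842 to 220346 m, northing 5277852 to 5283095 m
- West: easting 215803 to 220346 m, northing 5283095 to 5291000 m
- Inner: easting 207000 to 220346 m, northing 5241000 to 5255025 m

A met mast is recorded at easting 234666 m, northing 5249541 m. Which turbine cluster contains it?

East

The point has easting = 234666 and northing = 5249541.
Only East satisfies 220346 ≤ easting ≤ 257000 and 5241000 ≤ northing ≤ 5291000.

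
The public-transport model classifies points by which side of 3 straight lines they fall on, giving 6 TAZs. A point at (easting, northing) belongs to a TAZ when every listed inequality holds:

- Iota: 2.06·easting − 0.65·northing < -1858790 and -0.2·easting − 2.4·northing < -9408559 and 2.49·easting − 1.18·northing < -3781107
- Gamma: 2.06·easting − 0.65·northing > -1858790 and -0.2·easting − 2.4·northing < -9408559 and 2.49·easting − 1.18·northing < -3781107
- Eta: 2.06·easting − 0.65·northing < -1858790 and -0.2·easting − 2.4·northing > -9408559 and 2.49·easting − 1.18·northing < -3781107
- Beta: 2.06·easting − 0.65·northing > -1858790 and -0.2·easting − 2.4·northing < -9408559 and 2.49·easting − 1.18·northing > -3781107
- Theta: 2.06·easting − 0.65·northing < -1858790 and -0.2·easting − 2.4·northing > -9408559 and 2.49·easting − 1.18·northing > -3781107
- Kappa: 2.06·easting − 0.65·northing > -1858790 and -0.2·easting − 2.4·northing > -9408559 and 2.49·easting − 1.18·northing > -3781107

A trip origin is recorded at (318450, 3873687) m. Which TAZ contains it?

Theta

2.06·318450 − 0.65·3873687 = -1861889.550, which is < -1858790
-0.2·318450 − 2.4·3873687 = -9360538.800, which is > -9408559
2.49·318450 − 1.18·3873687 = -3778010.160, which is > -3781107
This sign pattern matches Theta.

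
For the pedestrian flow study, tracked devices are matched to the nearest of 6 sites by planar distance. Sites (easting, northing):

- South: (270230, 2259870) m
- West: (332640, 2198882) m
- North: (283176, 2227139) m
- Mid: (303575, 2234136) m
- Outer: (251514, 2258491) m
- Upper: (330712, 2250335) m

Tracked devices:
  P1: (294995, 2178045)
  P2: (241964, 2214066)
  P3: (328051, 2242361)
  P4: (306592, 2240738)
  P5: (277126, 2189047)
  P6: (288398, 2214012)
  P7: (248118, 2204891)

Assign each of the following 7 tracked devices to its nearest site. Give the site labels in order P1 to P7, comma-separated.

P1 → West (d²=1851326594.00)
P2 → North (d²=1869332273.00)
P3 → Upper (d²=70665597.00)
P4 → Mid (d²=52688693.00)
P5 → North (d²=1487602964.00)
P6 → North (d²=199587413.00)
P7 → North (d²=1724036868.00)

West, North, Upper, Mid, North, North, North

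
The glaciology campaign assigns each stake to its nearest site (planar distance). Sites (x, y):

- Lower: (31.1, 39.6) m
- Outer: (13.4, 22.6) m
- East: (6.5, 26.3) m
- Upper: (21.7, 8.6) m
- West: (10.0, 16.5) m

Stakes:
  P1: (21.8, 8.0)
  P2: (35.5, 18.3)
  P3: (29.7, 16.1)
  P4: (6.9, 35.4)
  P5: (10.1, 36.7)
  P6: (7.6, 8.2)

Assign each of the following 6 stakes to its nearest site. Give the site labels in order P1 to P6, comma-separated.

Upper, Upper, Upper, East, East, West

P1 → Upper (d²=0.37)
P2 → Upper (d²=284.53)
P3 → Upper (d²=120.25)
P4 → East (d²=82.97)
P5 → East (d²=121.12)
P6 → West (d²=74.65)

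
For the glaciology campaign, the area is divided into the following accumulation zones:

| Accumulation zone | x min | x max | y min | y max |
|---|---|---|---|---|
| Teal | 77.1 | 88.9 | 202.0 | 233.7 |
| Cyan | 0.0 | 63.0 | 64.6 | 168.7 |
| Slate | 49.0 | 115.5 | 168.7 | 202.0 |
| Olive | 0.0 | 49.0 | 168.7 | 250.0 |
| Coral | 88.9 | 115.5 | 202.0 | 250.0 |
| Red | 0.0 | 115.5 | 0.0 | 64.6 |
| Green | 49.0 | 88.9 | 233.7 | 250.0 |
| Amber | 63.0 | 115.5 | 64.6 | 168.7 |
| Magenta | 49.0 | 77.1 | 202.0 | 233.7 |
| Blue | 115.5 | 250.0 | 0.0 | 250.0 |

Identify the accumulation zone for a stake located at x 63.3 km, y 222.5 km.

Magenta

The point has x = 63.3 and y = 222.5.
Only Magenta satisfies 49.0 ≤ x ≤ 77.1 and 202.0 ≤ y ≤ 233.7.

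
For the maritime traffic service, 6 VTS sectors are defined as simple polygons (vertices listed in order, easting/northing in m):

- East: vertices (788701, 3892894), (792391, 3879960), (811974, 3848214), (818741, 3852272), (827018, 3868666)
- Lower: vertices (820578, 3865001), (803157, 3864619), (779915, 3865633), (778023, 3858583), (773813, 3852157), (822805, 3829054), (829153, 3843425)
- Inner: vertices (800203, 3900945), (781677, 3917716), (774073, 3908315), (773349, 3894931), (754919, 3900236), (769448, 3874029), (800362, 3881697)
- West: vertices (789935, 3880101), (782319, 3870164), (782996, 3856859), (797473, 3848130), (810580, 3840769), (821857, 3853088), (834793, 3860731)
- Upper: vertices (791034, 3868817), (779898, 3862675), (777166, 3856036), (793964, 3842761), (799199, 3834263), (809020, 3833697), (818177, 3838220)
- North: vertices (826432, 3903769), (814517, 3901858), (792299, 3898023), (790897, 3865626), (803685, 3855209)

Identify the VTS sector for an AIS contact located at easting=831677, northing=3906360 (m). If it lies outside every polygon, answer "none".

Cast a ray rightward from (831677, 3906360). For each polygon, the edges (by vertex number in listed order) whose endpoints lie on opposite sides of northing = 3906360, where each meets that height, and whether that is right or left of the point:
East: no edge straddles that height → 0 crossings.
Lower: no edge straddles that height → 0 crossings.
Inner: 1–2 at easting≈794221.3 (left), 3–4 at easting≈773967.2 (left) → 0 crossings.
West: no edge straddles that height → 0 crossings.
Upper: no edge straddles that height → 0 crossings.
North: no edge straddles that height → 0 crossings.
All counts are even, so the point lies outside every listed polygon.

none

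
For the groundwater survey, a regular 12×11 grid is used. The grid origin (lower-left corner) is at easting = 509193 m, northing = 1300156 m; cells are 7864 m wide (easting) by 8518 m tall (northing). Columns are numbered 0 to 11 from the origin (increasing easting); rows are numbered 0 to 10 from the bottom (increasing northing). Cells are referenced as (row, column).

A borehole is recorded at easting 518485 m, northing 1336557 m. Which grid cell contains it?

(4, 1)

Column index: ⌊(518485 − 509193) / 7864⌋ = ⌊1.182⌋ = 1
Row offset from origin: ⌊(1336557 − 1300156) / 8518⌋ = ⌊4.273⌋ = 4 → row 4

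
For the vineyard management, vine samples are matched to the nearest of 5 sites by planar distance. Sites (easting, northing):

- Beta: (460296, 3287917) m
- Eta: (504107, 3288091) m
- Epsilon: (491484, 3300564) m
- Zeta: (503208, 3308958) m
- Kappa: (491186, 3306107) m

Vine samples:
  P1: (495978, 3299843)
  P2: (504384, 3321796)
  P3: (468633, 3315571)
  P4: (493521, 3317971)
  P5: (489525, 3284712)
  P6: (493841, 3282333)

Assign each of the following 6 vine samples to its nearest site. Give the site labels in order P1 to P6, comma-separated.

P1 → Epsilon (d²=20715877.00)
P2 → Zeta (d²=166197220.00)
P3 → Kappa (d²=598205105.00)
P4 → Kappa (d²=146206721.00)
P5 → Eta (d²=224052365.00)
P6 → Eta (d²=138545320.00)

Epsilon, Zeta, Kappa, Kappa, Eta, Eta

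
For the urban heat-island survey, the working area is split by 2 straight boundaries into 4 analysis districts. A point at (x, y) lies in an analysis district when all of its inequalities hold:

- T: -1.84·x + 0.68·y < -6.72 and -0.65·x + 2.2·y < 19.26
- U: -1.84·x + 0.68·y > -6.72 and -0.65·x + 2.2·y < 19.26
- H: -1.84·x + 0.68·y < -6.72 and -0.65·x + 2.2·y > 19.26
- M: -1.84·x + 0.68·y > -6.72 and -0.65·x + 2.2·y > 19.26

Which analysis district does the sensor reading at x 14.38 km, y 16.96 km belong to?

H

-1.84·14.38 + 0.68·16.96 = -14.926, which is < -6.72
-0.65·14.38 + 2.2·16.96 = 27.965, which is > 19.26
This sign pattern matches H.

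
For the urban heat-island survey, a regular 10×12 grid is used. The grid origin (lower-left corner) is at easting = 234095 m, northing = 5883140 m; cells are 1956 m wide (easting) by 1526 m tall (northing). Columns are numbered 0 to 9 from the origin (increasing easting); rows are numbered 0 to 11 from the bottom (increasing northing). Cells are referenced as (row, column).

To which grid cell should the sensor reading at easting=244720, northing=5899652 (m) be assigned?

(10, 5)

Column index: ⌊(244720 − 234095) / 1956⌋ = ⌊5.432⌋ = 5
Row offset from origin: ⌊(5899652 − 5883140) / 1526⌋ = ⌊10.820⌋ = 10 → row 10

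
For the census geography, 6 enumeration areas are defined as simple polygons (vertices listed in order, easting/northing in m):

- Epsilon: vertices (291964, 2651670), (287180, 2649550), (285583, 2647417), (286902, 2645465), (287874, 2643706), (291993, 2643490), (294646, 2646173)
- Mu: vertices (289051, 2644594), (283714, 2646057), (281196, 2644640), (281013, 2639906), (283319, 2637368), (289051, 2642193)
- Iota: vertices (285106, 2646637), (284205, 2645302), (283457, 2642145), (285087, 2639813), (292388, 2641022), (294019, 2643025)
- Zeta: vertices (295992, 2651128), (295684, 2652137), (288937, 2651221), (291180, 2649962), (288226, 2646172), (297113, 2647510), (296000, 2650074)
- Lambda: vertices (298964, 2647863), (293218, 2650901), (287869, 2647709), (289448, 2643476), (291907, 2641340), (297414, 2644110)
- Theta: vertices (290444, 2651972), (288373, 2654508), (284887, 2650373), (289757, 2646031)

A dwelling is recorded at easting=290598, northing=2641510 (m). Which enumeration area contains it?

Cast a ray rightward from (290598, 2641510). For each polygon, the edges (by vertex number in listed order) whose endpoints lie on opposite sides of northing = 2641510, where each meets that height, and whether that is right or left of the point:
Epsilon: no edge straddles that height → 0 crossings.
Mu: 3–4 at easting≈281075.0 (left), 5–6 at easting≈288239.6 (left) → 0 crossings.
Iota: 3–4 at easting≈283900.8 (left), 5–6 at easting≈292785.4 (right) → 1 crossing.
Zeta: no edge straddles that height → 0 crossings.
Lambda: 4–5 at easting≈291711.3 (right), 5–6 at easting≈292245.0 (right) → 2 crossings.
Theta: no edge straddles that height → 0 crossings.
Only Iota has an odd count, so the point is inside Iota.

Iota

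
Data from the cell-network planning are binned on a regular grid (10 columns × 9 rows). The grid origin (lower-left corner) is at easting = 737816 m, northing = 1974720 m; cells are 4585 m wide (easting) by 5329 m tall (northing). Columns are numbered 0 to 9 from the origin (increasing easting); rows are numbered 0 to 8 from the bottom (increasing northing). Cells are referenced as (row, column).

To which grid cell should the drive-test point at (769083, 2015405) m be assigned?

Column index: ⌊(769083 − 737816) / 4585⌋ = ⌊6.819⌋ = 6
Row offset from origin: ⌊(2015405 − 1974720) / 5329⌋ = ⌊7.635⌋ = 7 → row 7

(7, 6)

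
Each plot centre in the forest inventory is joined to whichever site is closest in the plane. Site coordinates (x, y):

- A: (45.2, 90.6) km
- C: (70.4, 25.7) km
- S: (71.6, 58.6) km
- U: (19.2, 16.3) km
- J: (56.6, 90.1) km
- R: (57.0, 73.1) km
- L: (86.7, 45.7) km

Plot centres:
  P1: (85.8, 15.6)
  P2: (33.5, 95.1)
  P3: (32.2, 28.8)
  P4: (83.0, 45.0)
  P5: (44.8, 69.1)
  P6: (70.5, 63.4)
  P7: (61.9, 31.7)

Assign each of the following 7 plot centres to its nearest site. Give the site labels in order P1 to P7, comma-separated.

P1 → C (d²=339.17)
P2 → A (d²=157.14)
P3 → U (d²=325.25)
P4 → L (d²=14.18)
P5 → R (d²=164.84)
P6 → S (d²=24.25)
P7 → C (d²=108.25)

C, A, U, L, R, S, C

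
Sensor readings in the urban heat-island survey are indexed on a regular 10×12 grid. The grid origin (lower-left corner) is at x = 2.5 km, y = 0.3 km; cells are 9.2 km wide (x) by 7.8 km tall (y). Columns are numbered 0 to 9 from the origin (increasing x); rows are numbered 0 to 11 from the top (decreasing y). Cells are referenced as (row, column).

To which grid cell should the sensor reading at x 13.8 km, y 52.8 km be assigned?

Column index: ⌊(13.8 − 2.5) / 9.2⌋ = ⌊1.228⌋ = 1
Row offset from origin: ⌊(52.8 − 0.3) / 7.8⌋ = ⌊6.731⌋ = 6 → row 5 (counted from top)

(5, 1)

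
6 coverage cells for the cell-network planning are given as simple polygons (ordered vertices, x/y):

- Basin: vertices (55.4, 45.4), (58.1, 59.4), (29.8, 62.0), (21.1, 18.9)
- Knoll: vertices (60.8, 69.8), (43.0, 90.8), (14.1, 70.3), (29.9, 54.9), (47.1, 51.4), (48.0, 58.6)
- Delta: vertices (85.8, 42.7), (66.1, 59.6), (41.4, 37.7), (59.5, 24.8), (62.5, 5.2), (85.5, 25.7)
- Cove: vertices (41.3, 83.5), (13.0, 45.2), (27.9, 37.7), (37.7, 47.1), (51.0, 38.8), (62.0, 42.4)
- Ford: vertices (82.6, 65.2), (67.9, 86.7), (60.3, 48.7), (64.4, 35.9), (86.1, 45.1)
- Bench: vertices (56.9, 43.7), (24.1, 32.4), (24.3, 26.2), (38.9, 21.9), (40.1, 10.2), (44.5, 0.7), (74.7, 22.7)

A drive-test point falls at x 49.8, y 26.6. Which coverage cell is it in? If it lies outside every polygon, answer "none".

Bench

Cast a ray rightward from (49.8, 26.6). For each polygon, the edges (by vertex number in listed order) whose endpoints lie on opposite sides of y = 26.6, where each meets that height, and whether that is right or left of the point:
Basin: 3–4 at x≈22.65 (left), 4–1 at x≈31.07 (left) → 0 crossings.
Knoll: no edge straddles that height → 0 crossings.
Delta: 3–4 at x≈56.97 (right), 6–1 at x≈85.52 (right) → 2 crossings.
Cove: no edge straddles that height → 0 crossings.
Ford: no edge straddles that height → 0 crossings.
Bench: 2–3 at x≈24.29 (left), 7–1 at x≈71.39 (right) → 1 crossing.
Only Bench has an odd count, so the point is inside Bench.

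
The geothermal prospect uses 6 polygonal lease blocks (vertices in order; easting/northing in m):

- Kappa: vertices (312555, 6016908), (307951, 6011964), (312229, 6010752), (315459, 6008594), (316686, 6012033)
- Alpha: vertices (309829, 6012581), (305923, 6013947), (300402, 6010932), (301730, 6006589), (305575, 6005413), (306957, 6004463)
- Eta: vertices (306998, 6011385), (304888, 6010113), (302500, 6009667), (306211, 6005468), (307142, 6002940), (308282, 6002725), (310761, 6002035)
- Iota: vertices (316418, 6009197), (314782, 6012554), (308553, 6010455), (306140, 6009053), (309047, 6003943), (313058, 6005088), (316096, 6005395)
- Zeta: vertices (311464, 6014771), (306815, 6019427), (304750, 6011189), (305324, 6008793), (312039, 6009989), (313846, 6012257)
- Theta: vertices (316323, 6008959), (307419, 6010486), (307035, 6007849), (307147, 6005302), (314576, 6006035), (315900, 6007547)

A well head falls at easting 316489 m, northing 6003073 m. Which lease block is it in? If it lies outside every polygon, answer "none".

Cast a ray rightward from (316489, 6003073). For each polygon, the edges (by vertex number in listed order) whose endpoints lie on opposite sides of northing = 6003073, where each meets that height, and whether that is right or left of the point:
Kappa: no edge straddles that height → 0 crossings.
Alpha: no edge straddles that height → 0 crossings.
Eta: 4–5 at easting≈307093.0 (left), 7–1 at easting≈310343.2 (left) → 0 crossings.
Iota: no edge straddles that height → 0 crossings.
Zeta: no edge straddles that height → 0 crossings.
Theta: no edge straddles that height → 0 crossings.
All counts are even, so the point lies outside every listed polygon.

none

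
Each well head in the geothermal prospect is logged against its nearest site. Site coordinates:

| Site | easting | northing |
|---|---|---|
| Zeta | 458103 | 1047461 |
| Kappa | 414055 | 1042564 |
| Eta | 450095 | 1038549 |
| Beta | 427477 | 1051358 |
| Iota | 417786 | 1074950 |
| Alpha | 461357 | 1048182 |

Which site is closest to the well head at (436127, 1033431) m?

Eta

Squared distances to each site:
Zeta: 679785476.000; Kappa: 570584873.000; Eta: 221298948.000; Beta: 396199829.000; Iota: 2060219642.000; Alpha: 854144901.000.
Minimum at Eta.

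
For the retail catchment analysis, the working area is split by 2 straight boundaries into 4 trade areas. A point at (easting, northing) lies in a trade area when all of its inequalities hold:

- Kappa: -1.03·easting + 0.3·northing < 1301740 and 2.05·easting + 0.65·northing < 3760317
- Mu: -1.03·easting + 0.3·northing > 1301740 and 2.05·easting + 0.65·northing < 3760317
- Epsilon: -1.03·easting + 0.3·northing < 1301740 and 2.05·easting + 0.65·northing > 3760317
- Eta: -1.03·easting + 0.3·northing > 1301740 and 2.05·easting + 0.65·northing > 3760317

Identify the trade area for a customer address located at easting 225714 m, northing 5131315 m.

Eta

-1.03·225714 + 0.3·5131315 = 1306909.080, which is > 1301740
2.05·225714 + 0.65·5131315 = 3798068.450, which is > 3760317
This sign pattern matches Eta.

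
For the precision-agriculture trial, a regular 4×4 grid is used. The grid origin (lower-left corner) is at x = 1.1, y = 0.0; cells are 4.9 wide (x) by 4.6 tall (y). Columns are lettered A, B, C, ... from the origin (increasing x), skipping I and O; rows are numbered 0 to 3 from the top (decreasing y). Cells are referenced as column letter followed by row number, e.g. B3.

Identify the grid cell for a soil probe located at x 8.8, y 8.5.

Column index: ⌊(8.8 − 1.1) / 4.9⌋ = ⌊1.571⌋ = 1 → column B
Row offset from origin: ⌊(8.5 − 0.0) / 4.6⌋ = ⌊1.848⌋ = 1 → row 2 (counted from top)

B2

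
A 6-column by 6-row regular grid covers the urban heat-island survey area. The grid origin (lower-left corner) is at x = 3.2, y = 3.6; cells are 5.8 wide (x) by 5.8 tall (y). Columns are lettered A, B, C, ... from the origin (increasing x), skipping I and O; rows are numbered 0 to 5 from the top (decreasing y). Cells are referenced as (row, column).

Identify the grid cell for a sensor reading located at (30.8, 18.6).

Column index: ⌊(30.8 − 3.2) / 5.8⌋ = ⌊4.759⌋ = 4 → column E
Row offset from origin: ⌊(18.6 − 3.6) / 5.8⌋ = ⌊2.586⌋ = 2 → row 3 (counted from top)

(3, E)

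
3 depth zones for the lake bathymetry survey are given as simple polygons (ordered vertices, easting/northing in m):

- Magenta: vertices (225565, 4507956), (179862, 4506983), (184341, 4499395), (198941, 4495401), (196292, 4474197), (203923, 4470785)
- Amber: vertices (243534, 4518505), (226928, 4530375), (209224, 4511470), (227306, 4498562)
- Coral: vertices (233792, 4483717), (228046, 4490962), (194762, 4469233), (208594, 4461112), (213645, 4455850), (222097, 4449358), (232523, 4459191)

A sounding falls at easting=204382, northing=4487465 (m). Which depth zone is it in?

Cast a ray rightward from (204382, 4487465). For each polygon, the edges (by vertex number in listed order) whose endpoints lie on opposite sides of northing = 4487465, where each meets that height, and whether that is right or left of the point:
Magenta: 4–5 at easting≈197949.6 (left), 6–1 at easting≈213634.6 (right) → 1 crossing.
Amber: no edge straddles that height → 0 crossings.
Coral: 1–2 at easting≈230819.5 (right), 2–3 at easting≈222689.4 (right) → 2 crossings.
Only Magenta has an odd count, so the point is inside Magenta.

Magenta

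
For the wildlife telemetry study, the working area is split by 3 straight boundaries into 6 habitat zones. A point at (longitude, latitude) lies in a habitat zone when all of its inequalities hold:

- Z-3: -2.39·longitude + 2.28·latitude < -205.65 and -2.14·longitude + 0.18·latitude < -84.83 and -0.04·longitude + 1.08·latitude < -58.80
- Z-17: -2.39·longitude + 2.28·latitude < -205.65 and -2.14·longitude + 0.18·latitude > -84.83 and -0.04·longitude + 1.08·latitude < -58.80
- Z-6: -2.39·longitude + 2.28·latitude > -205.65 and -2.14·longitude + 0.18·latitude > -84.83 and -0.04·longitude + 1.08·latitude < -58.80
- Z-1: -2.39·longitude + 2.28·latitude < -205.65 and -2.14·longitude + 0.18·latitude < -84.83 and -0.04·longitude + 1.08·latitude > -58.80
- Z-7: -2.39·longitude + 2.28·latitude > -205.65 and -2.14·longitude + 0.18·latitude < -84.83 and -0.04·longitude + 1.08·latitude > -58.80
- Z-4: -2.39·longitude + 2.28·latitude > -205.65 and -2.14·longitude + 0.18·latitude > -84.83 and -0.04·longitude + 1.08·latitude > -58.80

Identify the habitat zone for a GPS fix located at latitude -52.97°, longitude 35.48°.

-2.39·35.48 + 2.28·-52.97 = -205.569, which is > -205.65
-2.14·35.48 + 0.18·-52.97 = -85.462, which is < -84.83
-0.04·35.48 + 1.08·-52.97 = -58.627, which is > -58.80
This sign pattern matches Z-7.

Z-7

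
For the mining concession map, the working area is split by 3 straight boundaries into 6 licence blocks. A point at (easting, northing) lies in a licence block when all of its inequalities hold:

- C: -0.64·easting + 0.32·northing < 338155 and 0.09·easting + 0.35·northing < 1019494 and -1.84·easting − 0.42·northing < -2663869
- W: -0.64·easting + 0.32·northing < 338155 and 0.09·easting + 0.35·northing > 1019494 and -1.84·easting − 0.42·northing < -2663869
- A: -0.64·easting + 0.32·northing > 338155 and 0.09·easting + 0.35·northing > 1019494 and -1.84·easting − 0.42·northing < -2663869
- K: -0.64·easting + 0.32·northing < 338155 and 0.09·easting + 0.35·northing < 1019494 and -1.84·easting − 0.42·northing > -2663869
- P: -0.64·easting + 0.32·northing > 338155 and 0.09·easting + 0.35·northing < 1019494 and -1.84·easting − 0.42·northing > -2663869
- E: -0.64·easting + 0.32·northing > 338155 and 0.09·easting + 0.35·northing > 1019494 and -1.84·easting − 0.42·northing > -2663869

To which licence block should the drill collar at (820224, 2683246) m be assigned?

-0.64·820224 + 0.32·2683246 = 333695.360, which is < 338155
0.09·820224 + 0.35·2683246 = 1012956.260, which is < 1019494
-1.84·820224 − 0.42·2683246 = -2636175.480, which is > -2663869
This sign pattern matches K.

K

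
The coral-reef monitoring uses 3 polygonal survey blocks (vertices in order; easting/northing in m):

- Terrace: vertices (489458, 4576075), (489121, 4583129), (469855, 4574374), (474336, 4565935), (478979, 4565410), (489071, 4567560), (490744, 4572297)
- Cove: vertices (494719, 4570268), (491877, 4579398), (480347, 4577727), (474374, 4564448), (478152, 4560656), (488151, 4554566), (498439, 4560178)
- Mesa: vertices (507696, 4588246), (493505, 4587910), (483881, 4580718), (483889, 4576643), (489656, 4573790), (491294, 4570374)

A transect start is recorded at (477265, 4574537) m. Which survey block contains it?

Cast a ray rightward from (477265, 4574537). For each polygon, the edges (by vertex number in listed order) whose endpoints lie on opposite sides of northing = 4574537, where each meets that height, and whether that is right or left of the point:
Terrace: 2–3 at easting≈470213.7 (left), 7–1 at easting≈489981.5 (right) → 1 crossing.
Cove: 1–2 at easting≈493390.1 (right), 3–4 at easting≈478912.1 (right) → 2 crossings.
Mesa: 4–5 at easting≈488146.0 (right), 6–1 at easting≈495114.6 (right) → 2 crossings.
Only Terrace has an odd count, so the point is inside Terrace.

Terrace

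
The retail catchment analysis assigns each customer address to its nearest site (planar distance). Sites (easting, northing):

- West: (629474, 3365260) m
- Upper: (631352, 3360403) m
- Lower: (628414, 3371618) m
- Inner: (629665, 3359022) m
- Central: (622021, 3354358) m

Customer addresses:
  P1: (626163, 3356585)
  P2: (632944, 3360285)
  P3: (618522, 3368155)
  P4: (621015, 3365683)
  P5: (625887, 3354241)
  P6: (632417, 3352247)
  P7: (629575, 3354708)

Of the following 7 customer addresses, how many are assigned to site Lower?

1

P1 → Inner
P2 → Upper
P3 → Lower
P4 → West
P5 → Central
P6 → Inner
P7 → Inner
1 of the 7 goes to Lower.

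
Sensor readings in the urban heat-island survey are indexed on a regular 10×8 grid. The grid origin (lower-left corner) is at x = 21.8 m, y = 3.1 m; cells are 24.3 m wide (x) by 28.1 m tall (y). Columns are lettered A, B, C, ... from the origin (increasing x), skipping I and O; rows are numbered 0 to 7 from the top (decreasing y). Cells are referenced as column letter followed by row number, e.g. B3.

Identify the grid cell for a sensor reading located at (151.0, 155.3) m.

Column index: ⌊(151.0 − 21.8) / 24.3⌋ = ⌊5.317⌋ = 5 → column F
Row offset from origin: ⌊(155.3 − 3.1) / 28.1⌋ = ⌊5.416⌋ = 5 → row 2 (counted from top)

F2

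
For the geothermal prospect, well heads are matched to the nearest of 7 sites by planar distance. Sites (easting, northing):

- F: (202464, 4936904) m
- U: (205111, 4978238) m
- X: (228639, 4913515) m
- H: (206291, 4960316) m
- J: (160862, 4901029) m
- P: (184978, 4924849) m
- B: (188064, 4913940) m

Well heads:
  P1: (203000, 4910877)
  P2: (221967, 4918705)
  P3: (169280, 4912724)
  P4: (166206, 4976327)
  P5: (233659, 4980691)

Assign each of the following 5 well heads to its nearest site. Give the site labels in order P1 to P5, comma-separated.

P1 → B (d²=232466065.00)
P2 → X (d²=71451684.00)
P3 → J (d²=207635749.00)
P4 → U (d²=1517250946.00)
P5 → U (d²=821005513.00)

B, X, J, U, U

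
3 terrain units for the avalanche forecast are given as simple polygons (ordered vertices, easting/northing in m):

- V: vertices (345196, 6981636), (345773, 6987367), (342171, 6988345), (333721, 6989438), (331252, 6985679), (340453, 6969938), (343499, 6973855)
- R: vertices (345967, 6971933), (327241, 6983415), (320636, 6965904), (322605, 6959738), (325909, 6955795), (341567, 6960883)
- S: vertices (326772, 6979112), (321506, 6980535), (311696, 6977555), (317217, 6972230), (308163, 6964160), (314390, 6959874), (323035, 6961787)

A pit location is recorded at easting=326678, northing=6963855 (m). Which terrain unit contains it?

Cast a ray rightward from (326678, 6963855). For each polygon, the edges (by vertex number in listed order) whose endpoints lie on opposite sides of northing = 6963855, where each meets that height, and whether that is right or left of the point:
V: no edge straddles that height → 0 crossings.
R: 3–4 at easting≈321290.3 (left), 6–1 at easting≈342750.4 (right) → 1 crossing.
S: 5–6 at easting≈308606.1 (left), 7–1 at easting≈323481.1 (left) → 0 crossings.
Only R has an odd count, so the point is inside R.

R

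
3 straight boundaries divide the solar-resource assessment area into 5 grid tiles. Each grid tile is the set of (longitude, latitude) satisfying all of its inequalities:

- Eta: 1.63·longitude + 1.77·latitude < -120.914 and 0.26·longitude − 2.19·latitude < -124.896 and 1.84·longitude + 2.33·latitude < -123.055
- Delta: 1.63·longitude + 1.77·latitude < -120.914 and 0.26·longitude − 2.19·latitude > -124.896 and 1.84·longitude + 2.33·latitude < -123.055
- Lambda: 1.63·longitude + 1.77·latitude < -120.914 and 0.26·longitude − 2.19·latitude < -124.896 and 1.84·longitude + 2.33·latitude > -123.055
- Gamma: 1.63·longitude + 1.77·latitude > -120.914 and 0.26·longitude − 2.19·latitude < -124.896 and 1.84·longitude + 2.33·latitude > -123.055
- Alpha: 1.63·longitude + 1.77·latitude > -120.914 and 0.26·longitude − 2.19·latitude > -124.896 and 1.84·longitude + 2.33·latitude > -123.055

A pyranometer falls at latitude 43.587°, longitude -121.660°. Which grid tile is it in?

1.63·-121.660 + 1.77·43.587 = -121.157, which is < -120.914
0.26·-121.660 − 2.19·43.587 = -127.087, which is < -124.896
1.84·-121.660 + 2.33·43.587 = -122.297, which is > -123.055
This sign pattern matches Lambda.

Lambda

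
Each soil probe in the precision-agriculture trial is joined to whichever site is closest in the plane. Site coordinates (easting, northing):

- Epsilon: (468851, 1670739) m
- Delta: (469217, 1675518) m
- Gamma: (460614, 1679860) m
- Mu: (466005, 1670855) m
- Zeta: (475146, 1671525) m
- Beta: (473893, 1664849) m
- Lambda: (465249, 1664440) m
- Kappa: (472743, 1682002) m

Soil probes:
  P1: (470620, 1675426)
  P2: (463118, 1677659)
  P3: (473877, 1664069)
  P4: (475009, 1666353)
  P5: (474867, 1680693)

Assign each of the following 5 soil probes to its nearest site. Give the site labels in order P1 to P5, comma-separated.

Delta, Gamma, Beta, Beta, Kappa

P1 → Delta (d²=1976873.00)
P2 → Gamma (d²=11114417.00)
P3 → Beta (d²=608656.00)
P4 → Beta (d²=3507472.00)
P5 → Kappa (d²=6224857.00)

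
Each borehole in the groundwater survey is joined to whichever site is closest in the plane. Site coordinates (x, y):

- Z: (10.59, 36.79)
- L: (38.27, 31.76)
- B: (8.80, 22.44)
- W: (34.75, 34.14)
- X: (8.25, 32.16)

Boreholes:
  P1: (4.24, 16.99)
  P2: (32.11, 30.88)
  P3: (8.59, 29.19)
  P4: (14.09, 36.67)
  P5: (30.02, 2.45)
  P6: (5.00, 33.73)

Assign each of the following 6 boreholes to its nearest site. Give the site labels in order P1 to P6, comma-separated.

B, W, X, Z, B, X

P1 → B (d²=50.50)
P2 → W (d²=17.60)
P3 → X (d²=8.94)
P4 → Z (d²=12.26)
P5 → B (d²=849.89)
P6 → X (d²=13.03)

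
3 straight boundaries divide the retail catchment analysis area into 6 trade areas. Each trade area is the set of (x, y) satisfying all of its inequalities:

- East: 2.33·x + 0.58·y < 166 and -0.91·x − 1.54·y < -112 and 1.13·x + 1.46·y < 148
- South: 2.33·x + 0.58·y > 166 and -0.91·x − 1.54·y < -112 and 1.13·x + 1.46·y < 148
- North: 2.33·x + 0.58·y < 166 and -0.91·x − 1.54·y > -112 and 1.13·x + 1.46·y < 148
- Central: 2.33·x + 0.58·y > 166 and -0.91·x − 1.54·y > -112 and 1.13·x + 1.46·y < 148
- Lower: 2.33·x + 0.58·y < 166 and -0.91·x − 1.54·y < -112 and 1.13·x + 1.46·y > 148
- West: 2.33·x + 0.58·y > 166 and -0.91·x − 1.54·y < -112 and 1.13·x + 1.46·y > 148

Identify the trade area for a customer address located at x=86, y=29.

South

2.33·86 + 0.58·29 = 217.200, which is > 166
-0.91·86 − 1.54·29 = -122.920, which is < -112
1.13·86 + 1.46·29 = 139.520, which is < 148
This sign pattern matches South.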